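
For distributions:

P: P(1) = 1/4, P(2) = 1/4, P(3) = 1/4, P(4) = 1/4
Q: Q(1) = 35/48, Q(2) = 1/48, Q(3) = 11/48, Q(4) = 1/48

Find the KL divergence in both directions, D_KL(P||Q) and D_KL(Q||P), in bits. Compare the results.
D_KL(P||Q) = 1.4378 bits, D_KL(Q||P) = 0.9479 bits. D_KL(P||Q) is larger than D_KL(Q||P) by 0.4899 bits; the two directions differ.

D_KL(P||Q) = Σ P(x) log₂(P(x)/Q(x))

Computing term by term:
  P(1)·log₂(P(1)/Q(1)) = (1/4)·log₂((1/4)/(35/48)) = -0.38608
  P(2)·log₂(P(2)/Q(2)) = (1/4)·log₂((1/4)/(1/48)) = 0.89624
  P(3)·log₂(P(3)/Q(3)) = (1/4)·log₂((1/4)/(11/48)) = 0.03138
  P(4)·log₂(P(4)/Q(4)) = (1/4)·log₂((1/4)/(1/48)) = 0.89624

D_KL(P||Q) = -0.38608 + 0.89624 + 0.03138 + 0.89624 = 1.43778 ≈ 1.4378 bits

D_KL(Q||P) = Σ Q(x) log₂(Q(x)/P(x))

Computing term by term:
  Q(1)·log₂(Q(1)/P(1)) = (35/48)·log₂((35/48)/(1/4)) = 1.12607
  Q(2)·log₂(Q(2)/P(2)) = (1/48)·log₂((1/48)/(1/4)) = -0.07469
  Q(3)·log₂(Q(3)/P(3)) = (11/48)·log₂((11/48)/(1/4)) = -0.02877
  Q(4)·log₂(Q(4)/P(4)) = (1/48)·log₂((1/48)/(1/4)) = -0.07469

D_KL(Q||P) = 1.12607 - 0.07469 - 0.02877 - 0.07469 = 0.94792 ≈ 0.9479 bits

These are NOT equal (difference: 0.4899 bits). KL divergence is asymmetric: D_KL(P||Q) ≠ D_KL(Q||P) in general.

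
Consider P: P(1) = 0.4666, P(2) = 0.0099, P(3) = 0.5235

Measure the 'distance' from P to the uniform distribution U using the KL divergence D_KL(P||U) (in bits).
0.5171 bits

U(i) = 1/3 for all i

D_KL(P||U) = Σ P(x) log₂(P(x) / (1/3))
           = Σ P(x) log₂(P(x)) + log₂(3)
           = log₂(3) - H(P)

H(P) = -Σ P(x) log₂(P(x)):
  -P(1)·log₂(P(1)) = -(0.4666)·log₂(0.4666) = 0.51314
  -P(2)·log₂(P(2)) = -(0.0099)·log₂(0.0099) = 0.06592
  -P(3)·log₂(P(3)) = -(0.5235)·log₂(0.5235) = 0.48881
H(P) = 0.51314 + 0.06592 + 0.48881 = 1.06787 bits

log₂(3) = 1.58496 bits

D_KL(P||U) = 1.58496 - 1.06787 = 0.51709 ≈ 0.5171 bits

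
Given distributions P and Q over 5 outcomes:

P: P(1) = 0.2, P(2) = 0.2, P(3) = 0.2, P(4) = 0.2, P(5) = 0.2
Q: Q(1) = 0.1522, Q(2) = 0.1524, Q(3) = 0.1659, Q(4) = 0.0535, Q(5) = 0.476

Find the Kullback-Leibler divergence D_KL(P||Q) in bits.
0.3415 bits

D_KL(P||Q) = Σ P(x) log₂(P(x)/Q(x))

Computing term by term:
  P(1)·log₂(P(1)/Q(1)) = 0.2·log₂(0.2/0.1522) = 0.07881
  P(2)·log₂(P(2)/Q(2)) = 0.2·log₂(0.2/0.1524) = 0.07843
  P(3)·log₂(P(3)/Q(3)) = 0.2·log₂(0.2/0.1659) = 0.05394
  P(4)·log₂(P(4)/Q(4)) = 0.2·log₂(0.2/0.0535) = 0.38048
  P(5)·log₂(P(5)/Q(5)) = 0.2·log₂(0.2/0.476) = -0.25019

D_KL(P||Q) = 0.07881 + 0.07843 + 0.05394 + 0.38048 - 0.25019 = 0.34147 ≈ 0.3415 bits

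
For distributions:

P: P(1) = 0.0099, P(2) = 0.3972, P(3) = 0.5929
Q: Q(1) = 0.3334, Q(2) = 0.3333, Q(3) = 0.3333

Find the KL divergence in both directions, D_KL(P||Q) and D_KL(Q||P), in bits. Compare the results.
D_KL(P||Q) = 0.5430 bits, D_KL(Q||P) = 1.3303 bits. D_KL(Q||P) is larger than D_KL(P||Q) by 0.7873 bits; the two directions differ.

D_KL(P||Q) = Σ P(x) log₂(P(x)/Q(x))

Computing term by term:
  P(1)·log₂(P(1)/Q(1)) = 0.0099·log₂(0.0099/0.3334) = -0.05023
  P(2)·log₂(P(2)/Q(2)) = 0.3972·log₂(0.3972/0.3333) = 0.10051
  P(3)·log₂(P(3)/Q(3)) = 0.5929·log₂(0.5929/0.3333) = 0.49268

D_KL(P||Q) = -0.05023 + 0.10051 + 0.49268 = 0.54296 ≈ 0.5430 bits

D_KL(Q||P) = Σ Q(x) log₂(Q(x)/P(x))

Computing term by term:
  Q(1)·log₂(Q(1)/P(1)) = 0.3334·log₂(0.3334/0.0099) = 1.69157
  Q(2)·log₂(Q(2)/P(2)) = 0.3333·log₂(0.3333/0.3972) = -0.08434
  Q(3)·log₂(Q(3)/P(3)) = 0.3333·log₂(0.3333/0.5929) = -0.27696

D_KL(Q||P) = 1.69157 - 0.08434 - 0.27696 = 1.33027 ≈ 1.3303 bits

These are NOT equal (difference: 0.7873 bits). KL divergence is asymmetric: D_KL(P||Q) ≠ D_KL(Q||P) in general.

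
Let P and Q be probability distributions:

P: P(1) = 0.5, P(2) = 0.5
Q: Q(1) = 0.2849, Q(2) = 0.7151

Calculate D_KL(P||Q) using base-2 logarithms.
0.1476 bits

D_KL(P||Q) = Σ P(x) log₂(P(x)/Q(x))

Computing term by term:
  P(1)·log₂(P(1)/Q(1)) = 0.5·log₂(0.5/0.2849) = 0.40574
  P(2)·log₂(P(2)/Q(2)) = 0.5·log₂(0.5/0.7151) = -0.25811

D_KL(P||Q) = 0.40574 - 0.25811 = 0.14763 ≈ 0.1476 bits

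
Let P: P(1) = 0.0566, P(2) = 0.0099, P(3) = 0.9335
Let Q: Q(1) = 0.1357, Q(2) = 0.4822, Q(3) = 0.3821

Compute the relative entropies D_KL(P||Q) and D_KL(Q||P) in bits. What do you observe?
D_KL(P||Q) = 1.0761 bits, D_KL(Q||P) = 2.3820 bits. The two directions give different values (D_KL(Q||P) exceeds D_KL(P||Q) by 1.3059 bits): KL divergence is asymmetric.

D_KL(P||Q) = Σ P(x) log₂(P(x)/Q(x))

Computing term by term:
  P(1)·log₂(P(1)/Q(1)) = 0.0566·log₂(0.0566/0.1357) = -0.07140
  P(2)·log₂(P(2)/Q(2)) = 0.0099·log₂(0.0099/0.4822) = -0.05550
  P(3)·log₂(P(3)/Q(3)) = 0.9335·log₂(0.9335/0.3821) = 1.20300

D_KL(P||Q) = -0.07140 - 0.05550 + 1.20300 = 1.07610 ≈ 1.0761 bits

D_KL(Q||P) = Σ Q(x) log₂(Q(x)/P(x))

Computing term by term:
  Q(1)·log₂(Q(1)/P(1)) = 0.1357·log₂(0.1357/0.0566) = 0.17119
  Q(2)·log₂(Q(2)/P(2)) = 0.4822·log₂(0.4822/0.0099) = 2.70324
  Q(3)·log₂(Q(3)/P(3)) = 0.3821·log₂(0.3821/0.9335) = -0.49241

D_KL(Q||P) = 0.17119 + 2.70324 - 0.49241 = 2.38202 ≈ 2.3820 bits

These are NOT equal (difference: 1.3059 bits). KL divergence is asymmetric: D_KL(P||Q) ≠ D_KL(Q||P) in general.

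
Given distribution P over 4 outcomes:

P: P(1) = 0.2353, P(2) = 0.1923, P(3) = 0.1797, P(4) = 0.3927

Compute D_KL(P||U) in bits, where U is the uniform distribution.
0.0769 bits

U(i) = 1/4 for all i

D_KL(P||U) = Σ P(x) log₂(P(x) / (1/4))
           = Σ P(x) log₂(P(x)) + log₂(4)
           = log₂(4) - H(P)

H(P) = -Σ P(x) log₂(P(x)):
  -P(1)·log₂(P(1)) = -(0.2353)·log₂(0.2353) = 0.49117
  -P(2)·log₂(P(2)) = -(0.1923)·log₂(0.1923) = 0.45740
  -P(3)·log₂(P(3)) = -(0.1797)·log₂(0.1797) = 0.44500
  -P(4)·log₂(P(4)) = -(0.3927)·log₂(0.3927) = 0.52956
H(P) = 0.49117 + 0.45740 + 0.44500 + 0.52956 = 1.92313 bits

log₂(4) = 2.00000 bits

D_KL(P||U) = 2.00000 - 1.92313 = 0.07687 ≈ 0.0769 bits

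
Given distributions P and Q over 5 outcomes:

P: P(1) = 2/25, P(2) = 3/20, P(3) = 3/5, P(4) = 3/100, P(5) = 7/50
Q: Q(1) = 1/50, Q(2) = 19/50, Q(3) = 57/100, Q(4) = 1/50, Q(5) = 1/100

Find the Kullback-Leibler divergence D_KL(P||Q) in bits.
0.5538 bits

D_KL(P||Q) = Σ P(x) log₂(P(x)/Q(x))

Computing term by term:
  P(1)·log₂(P(1)/Q(1)) = (2/25)·log₂((2/25)/(1/50)) = 0.16000
  P(2)·log₂(P(2)/Q(2)) = (3/20)·log₂((3/20)/(19/50)) = -0.20116
  P(3)·log₂(P(3)/Q(3)) = (3/5)·log₂((3/5)/(57/100)) = 0.04440
  P(4)·log₂(P(4)/Q(4)) = (3/100)·log₂((3/100)/(1/50)) = 0.01755
  P(5)·log₂(P(5)/Q(5)) = (7/50)·log₂((7/50)/(1/100)) = 0.53303

D_KL(P||Q) = 0.16000 - 0.20116 + 0.04440 + 0.01755 + 0.53303 = 0.55382 ≈ 0.5538 bits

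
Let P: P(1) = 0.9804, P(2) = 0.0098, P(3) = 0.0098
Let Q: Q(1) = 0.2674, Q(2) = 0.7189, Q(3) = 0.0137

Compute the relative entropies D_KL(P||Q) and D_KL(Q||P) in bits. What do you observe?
D_KL(P||Q) = 1.7722 bits, D_KL(Q||P) = 3.9603 bits. The two directions give different values (D_KL(Q||P) exceeds D_KL(P||Q) by 2.1881 bits): KL divergence is asymmetric.

D_KL(P||Q) = Σ P(x) log₂(P(x)/Q(x))

Computing term by term:
  P(1)·log₂(P(1)/Q(1)) = 0.9804·log₂(0.9804/0.2674) = 1.83763
  P(2)·log₂(P(2)/Q(2)) = 0.0098·log₂(0.0098/0.7189) = -0.06073
  P(3)·log₂(P(3)/Q(3)) = 0.0098·log₂(0.0098/0.0137) = -0.00474

D_KL(P||Q) = 1.83763 - 0.06073 - 0.00474 = 1.77216 ≈ 1.7722 bits

D_KL(Q||P) = Σ Q(x) log₂(Q(x)/P(x))

Computing term by term:
  Q(1)·log₂(Q(1)/P(1)) = 0.2674·log₂(0.2674/0.9804) = -0.50121
  Q(2)·log₂(Q(2)/P(2)) = 0.7189·log₂(0.7189/0.0098) = 4.45493
  Q(3)·log₂(Q(3)/P(3)) = 0.0137·log₂(0.0137/0.0098) = 0.00662

D_KL(Q||P) = -0.50121 + 4.45493 + 0.00662 = 3.96034 ≈ 3.9603 bits

These are NOT equal (difference: 2.1881 bits). KL divergence is asymmetric: D_KL(P||Q) ≠ D_KL(Q||P) in general.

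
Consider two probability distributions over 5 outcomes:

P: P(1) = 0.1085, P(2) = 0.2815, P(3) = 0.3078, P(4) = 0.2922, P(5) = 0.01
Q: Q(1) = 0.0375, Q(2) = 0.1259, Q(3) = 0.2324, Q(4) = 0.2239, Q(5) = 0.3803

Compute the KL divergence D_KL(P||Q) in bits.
0.6776 bits

D_KL(P||Q) = Σ P(x) log₂(P(x)/Q(x))

Computing term by term:
  P(1)·log₂(P(1)/Q(1)) = 0.1085·log₂(0.1085/0.0375) = 0.16630
  P(2)·log₂(P(2)/Q(2)) = 0.2815·log₂(0.2815/0.1259) = 0.32678
  P(3)·log₂(P(3)/Q(3)) = 0.3078·log₂(0.3078/0.2324) = 0.12478
  P(4)·log₂(P(4)/Q(4)) = 0.2922·log₂(0.2922/0.2239) = 0.11223
  P(5)·log₂(P(5)/Q(5)) = 0.01·log₂(0.01/0.3803) = -0.05249

D_KL(P||Q) = 0.16630 + 0.32678 + 0.12478 + 0.11223 - 0.05249 = 0.67760 ≈ 0.6776 bits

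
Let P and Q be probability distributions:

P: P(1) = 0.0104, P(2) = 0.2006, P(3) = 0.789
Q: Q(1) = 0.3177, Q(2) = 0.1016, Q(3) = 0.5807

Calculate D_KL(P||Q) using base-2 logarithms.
0.4945 bits

D_KL(P||Q) = Σ P(x) log₂(P(x)/Q(x))

Computing term by term:
  P(1)·log₂(P(1)/Q(1)) = 0.0104·log₂(0.0104/0.3177) = -0.05130
  P(2)·log₂(P(2)/Q(2)) = 0.2006·log₂(0.2006/0.1016) = 0.19687
  P(3)·log₂(P(3)/Q(3)) = 0.789·log₂(0.789/0.5807) = 0.34892

D_KL(P||Q) = -0.05130 + 0.19687 + 0.34892 = 0.49449 ≈ 0.4945 bits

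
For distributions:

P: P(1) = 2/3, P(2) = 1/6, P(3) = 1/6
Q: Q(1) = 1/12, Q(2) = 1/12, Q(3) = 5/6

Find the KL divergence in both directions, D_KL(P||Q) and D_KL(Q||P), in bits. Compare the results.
D_KL(P||Q) = 1.7797 bits, D_KL(Q||P) = 1.6016 bits. D_KL(P||Q) is larger than D_KL(Q||P) by 0.1781 bits; the two directions differ.

D_KL(P||Q) = Σ P(x) log₂(P(x)/Q(x))

Computing term by term:
  P(1)·log₂(P(1)/Q(1)) = (2/3)·log₂((2/3)/(1/12)) = 2.00000
  P(2)·log₂(P(2)/Q(2)) = (1/6)·log₂((1/6)/(1/12)) = 0.16667
  P(3)·log₂(P(3)/Q(3)) = (1/6)·log₂((1/6)/(5/6)) = -0.38699

D_KL(P||Q) = 2.00000 + 0.16667 - 0.38699 = 1.77968 ≈ 1.7797 bits

D_KL(Q||P) = Σ Q(x) log₂(Q(x)/P(x))

Computing term by term:
  Q(1)·log₂(Q(1)/P(1)) = (1/12)·log₂((1/12)/(2/3)) = -0.25000
  Q(2)·log₂(Q(2)/P(2)) = (1/12)·log₂((1/12)/(1/6)) = -0.08333
  Q(3)·log₂(Q(3)/P(3)) = (5/6)·log₂((5/6)/(1/6)) = 1.93494

D_KL(Q||P) = -0.25000 - 0.08333 + 1.93494 = 1.60161 ≈ 1.6016 bits

These are NOT equal (difference: 0.1781 bits). KL divergence is asymmetric: D_KL(P||Q) ≠ D_KL(Q||P) in general.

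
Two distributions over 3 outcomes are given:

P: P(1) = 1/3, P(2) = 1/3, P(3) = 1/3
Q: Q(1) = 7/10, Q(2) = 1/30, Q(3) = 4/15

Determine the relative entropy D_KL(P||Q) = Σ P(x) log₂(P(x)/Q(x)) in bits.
0.8578 bits

D_KL(P||Q) = Σ P(x) log₂(P(x)/Q(x))

Computing term by term:
  P(1)·log₂(P(1)/Q(1)) = (1/3)·log₂((1/3)/(7/10)) = -0.35680
  P(2)·log₂(P(2)/Q(2)) = (1/3)·log₂((1/3)/(1/30)) = 1.10731
  P(3)·log₂(P(3)/Q(3)) = (1/3)·log₂((1/3)/(4/15)) = 0.10731

D_KL(P||Q) = -0.35680 + 1.10731 + 0.10731 = 0.85782 ≈ 0.8578 bits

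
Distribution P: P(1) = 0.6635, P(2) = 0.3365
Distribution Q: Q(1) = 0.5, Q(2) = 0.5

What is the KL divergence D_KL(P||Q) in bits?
0.0786 bits

D_KL(P||Q) = Σ P(x) log₂(P(x)/Q(x))

Computing term by term:
  P(1)·log₂(P(1)/Q(1)) = 0.6635·log₂(0.6635/0.5) = 0.27082
  P(2)·log₂(P(2)/Q(2)) = 0.3365·log₂(0.3365/0.5) = -0.19225

D_KL(P||Q) = 0.27082 - 0.19225 = 0.07857 ≈ 0.0786 bits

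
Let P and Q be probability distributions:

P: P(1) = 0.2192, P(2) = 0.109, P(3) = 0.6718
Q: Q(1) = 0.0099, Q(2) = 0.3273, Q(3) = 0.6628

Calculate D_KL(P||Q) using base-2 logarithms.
0.8197 bits

D_KL(P||Q) = Σ P(x) log₂(P(x)/Q(x))

Computing term by term:
  P(1)·log₂(P(1)/Q(1)) = 0.2192·log₂(0.2192/0.0099) = 0.97953
  P(2)·log₂(P(2)/Q(2)) = 0.109·log₂(0.109/0.3273) = -0.17291
  P(3)·log₂(P(3)/Q(3)) = 0.6718·log₂(0.6718/0.6628) = 0.01307

D_KL(P||Q) = 0.97953 - 0.17291 + 0.01307 = 0.81969 ≈ 0.8197 bits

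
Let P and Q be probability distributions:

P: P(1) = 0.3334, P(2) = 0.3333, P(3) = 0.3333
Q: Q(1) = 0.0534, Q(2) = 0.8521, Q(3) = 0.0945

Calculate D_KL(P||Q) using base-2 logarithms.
1.0357 bits

D_KL(P||Q) = Σ P(x) log₂(P(x)/Q(x))

Computing term by term:
  P(1)·log₂(P(1)/Q(1)) = 0.3334·log₂(0.3334/0.0534) = 0.88096
  P(2)·log₂(P(2)/Q(2)) = 0.3333·log₂(0.3333/0.8521) = -0.45136
  P(3)·log₂(P(3)/Q(3)) = 0.3333·log₂(0.3333/0.0945) = 0.60608

D_KL(P||Q) = 0.88096 - 0.45136 + 0.60608 = 1.03568 ≈ 1.0357 bits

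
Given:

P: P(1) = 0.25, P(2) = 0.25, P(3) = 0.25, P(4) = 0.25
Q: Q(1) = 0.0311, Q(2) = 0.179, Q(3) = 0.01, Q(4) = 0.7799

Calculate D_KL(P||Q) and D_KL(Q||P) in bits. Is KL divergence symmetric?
D_KL(P||Q) = 1.6229 bits, D_KL(Q||P) = 1.0539 bits. No, KL divergence is not symmetric.

D_KL(P||Q) = Σ P(x) log₂(P(x)/Q(x))

Computing term by term:
  P(1)·log₂(P(1)/Q(1)) = 0.25·log₂(0.25/0.0311) = 0.75174
  P(2)·log₂(P(2)/Q(2)) = 0.25·log₂(0.25/0.179) = 0.12049
  P(3)·log₂(P(3)/Q(3)) = 0.25·log₂(0.25/0.01) = 1.16096
  P(4)·log₂(P(4)/Q(4)) = 0.25·log₂(0.25/0.7799) = -0.41034

D_KL(P||Q) = 0.75174 + 0.12049 + 1.16096 - 0.41034 = 1.62285 ≈ 1.6229 bits

D_KL(Q||P) = Σ Q(x) log₂(Q(x)/P(x))

Computing term by term:
  Q(1)·log₂(Q(1)/P(1)) = 0.0311·log₂(0.0311/0.25) = -0.09352
  Q(2)·log₂(Q(2)/P(2)) = 0.179·log₂(0.179/0.25) = -0.08627
  Q(3)·log₂(Q(3)/P(3)) = 0.01·log₂(0.01/0.25) = -0.04644
  Q(4)·log₂(Q(4)/P(4)) = 0.7799·log₂(0.7799/0.25) = 1.28010

D_KL(Q||P) = -0.09352 - 0.08627 - 0.04644 + 1.28010 = 1.05387 ≈ 1.0539 bits

These are NOT equal (difference: 0.5690 bits). KL divergence is asymmetric: D_KL(P||Q) ≠ D_KL(Q||P) in general.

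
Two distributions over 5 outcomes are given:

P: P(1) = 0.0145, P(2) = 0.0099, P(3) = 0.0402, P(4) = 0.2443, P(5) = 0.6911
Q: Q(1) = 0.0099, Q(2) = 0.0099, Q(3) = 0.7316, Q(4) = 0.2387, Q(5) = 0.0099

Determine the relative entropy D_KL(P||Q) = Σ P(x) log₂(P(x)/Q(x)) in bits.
4.0811 bits

D_KL(P||Q) = Σ P(x) log₂(P(x)/Q(x))

Computing term by term:
  P(1)·log₂(P(1)/Q(1)) = 0.0145·log₂(0.0145/0.0099) = 0.00798
  P(2)·log₂(P(2)/Q(2)) = 0.0099·log₂(0.0099/0.0099) = 0.00000
  P(3)·log₂(P(3)/Q(3)) = 0.0402·log₂(0.0402/0.7316) = -0.16827
  P(4)·log₂(P(4)/Q(4)) = 0.2443·log₂(0.2443/0.2387) = 0.00817
  P(5)·log₂(P(5)/Q(5)) = 0.6911·log₂(0.6911/0.0099) = 4.23321

D_KL(P||Q) = 0.00798 + 0.00000 - 0.16827 + 0.00817 + 4.23321 = 4.08109 ≈ 4.0811 bits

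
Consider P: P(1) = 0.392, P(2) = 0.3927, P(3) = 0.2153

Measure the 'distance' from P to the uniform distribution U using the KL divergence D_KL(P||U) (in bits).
0.0488 bits

U(i) = 1/3 for all i

D_KL(P||U) = Σ P(x) log₂(P(x) / (1/3))
           = Σ P(x) log₂(P(x)) + log₂(3)
           = log₂(3) - H(P)

H(P) = -Σ P(x) log₂(P(x)):
  -P(1)·log₂(P(1)) = -(0.392)·log₂(0.392) = 0.52962
  -P(2)·log₂(P(2)) = -(0.3927)·log₂(0.3927) = 0.52956
  -P(3)·log₂(P(3)) = -(0.2153)·log₂(0.2153) = 0.47701
H(P) = 0.52962 + 0.52956 + 0.47701 = 1.53619 bits

log₂(3) = 1.58496 bits

D_KL(P||U) = 1.58496 - 1.53619 = 0.04877 ≈ 0.0488 bits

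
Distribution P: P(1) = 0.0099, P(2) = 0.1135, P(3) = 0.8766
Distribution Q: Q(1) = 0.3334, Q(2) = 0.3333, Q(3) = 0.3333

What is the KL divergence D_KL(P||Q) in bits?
0.9963 bits

D_KL(P||Q) = Σ P(x) log₂(P(x)/Q(x))

Computing term by term:
  P(1)·log₂(P(1)/Q(1)) = 0.0099·log₂(0.0099/0.3334) = -0.05023
  P(2)·log₂(P(2)/Q(2)) = 0.1135·log₂(0.1135/0.3333) = -0.17639
  P(3)·log₂(P(3)/Q(3)) = 0.8766·log₂(0.8766/0.3333) = 1.22294

D_KL(P||Q) = -0.05023 - 0.17639 + 1.22294 = 0.99632 ≈ 0.9963 bits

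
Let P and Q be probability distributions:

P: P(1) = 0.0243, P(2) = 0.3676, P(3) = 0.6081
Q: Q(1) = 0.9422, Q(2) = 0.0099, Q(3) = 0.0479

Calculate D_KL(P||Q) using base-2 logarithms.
4.0181 bits

D_KL(P||Q) = Σ P(x) log₂(P(x)/Q(x))

Computing term by term:
  P(1)·log₂(P(1)/Q(1)) = 0.0243·log₂(0.0243/0.9422) = -0.12823
  P(2)·log₂(P(2)/Q(2)) = 0.3676·log₂(0.3676/0.0099) = 1.91687
  P(3)·log₂(P(3)/Q(3)) = 0.6081·log₂(0.6081/0.0479) = 2.22942

D_KL(P||Q) = -0.12823 + 1.91687 + 2.22942 = 4.01806 ≈ 4.0181 bits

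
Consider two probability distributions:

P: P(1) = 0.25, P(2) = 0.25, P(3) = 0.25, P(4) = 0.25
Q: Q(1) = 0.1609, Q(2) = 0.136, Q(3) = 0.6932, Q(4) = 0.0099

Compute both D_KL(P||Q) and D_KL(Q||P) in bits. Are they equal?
D_KL(P||Q) = 1.1753 bits, D_KL(Q||P) = 0.7521 bits. No, they are not equal.

D_KL(P||Q) = Σ P(x) log₂(P(x)/Q(x))

Computing term by term:
  P(1)·log₂(P(1)/Q(1)) = 0.25·log₂(0.25/0.1609) = 0.15894
  P(2)·log₂(P(2)/Q(2)) = 0.25·log₂(0.25/0.136) = 0.21958
  P(3)·log₂(P(3)/Q(3)) = 0.25·log₂(0.25/0.6932) = -0.36784
  P(4)·log₂(P(4)/Q(4)) = 0.25·log₂(0.25/0.0099) = 1.16459

D_KL(P||Q) = 0.15894 + 0.21958 - 0.36784 + 1.16459 = 1.17527 ≈ 1.1753 bits

D_KL(Q||P) = Σ Q(x) log₂(Q(x)/P(x))

Computing term by term:
  Q(1)·log₂(Q(1)/P(1)) = 0.1609·log₂(0.1609/0.25) = -0.10229
  Q(2)·log₂(Q(2)/P(2)) = 0.136·log₂(0.136/0.25) = -0.11945
  Q(3)·log₂(Q(3)/P(3)) = 0.6932·log₂(0.6932/0.25) = 1.01994
  Q(4)·log₂(Q(4)/P(4)) = 0.0099·log₂(0.0099/0.25) = -0.04612

D_KL(Q||P) = -0.10229 - 0.11945 + 1.01994 - 0.04612 = 0.75208 ≈ 0.7521 bits

These are NOT equal (difference: 0.4232 bits). KL divergence is asymmetric: D_KL(P||Q) ≠ D_KL(Q||P) in general.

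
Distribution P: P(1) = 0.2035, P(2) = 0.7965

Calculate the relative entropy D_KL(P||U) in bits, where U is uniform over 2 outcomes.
0.2711 bits

U(i) = 1/2 for all i

D_KL(P||U) = Σ P(x) log₂(P(x) / (1/2))
           = Σ P(x) log₂(P(x)) + log₂(2)
           = log₂(2) - H(P)

H(P) = -Σ P(x) log₂(P(x)):
  -P(1)·log₂(P(1)) = -(0.2035)·log₂(0.2035) = 0.46742
  -P(2)·log₂(P(2)) = -(0.7965)·log₂(0.7965) = 0.26145
H(P) = 0.46742 + 0.26145 = 0.72887 bits

log₂(2) = 1.00000 bits

D_KL(P||U) = 1.00000 - 0.72887 = 0.27113 ≈ 0.2711 bits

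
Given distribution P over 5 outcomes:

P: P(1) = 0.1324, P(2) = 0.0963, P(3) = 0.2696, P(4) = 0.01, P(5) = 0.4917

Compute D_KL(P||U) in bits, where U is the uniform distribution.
0.5307 bits

U(i) = 1/5 for all i

D_KL(P||U) = Σ P(x) log₂(P(x) / (1/5))
           = Σ P(x) log₂(P(x)) + log₂(5)
           = log₂(5) - H(P)

H(P) = -Σ P(x) log₂(P(x)):
  -P(1)·log₂(P(1)) = -(0.1324)·log₂(0.1324) = 0.38621
  -P(2)·log₂(P(2)) = -(0.0963)·log₂(0.0963) = 0.32514
  -P(3)·log₂(P(3)) = -(0.2696)·log₂(0.2696) = 0.50984
  -P(4)·log₂(P(4)) = -(0.01)·log₂(0.01) = 0.06644
  -P(5)·log₂(P(5)) = -(0.4917)·log₂(0.4917) = 0.50357
H(P) = 0.38621 + 0.32514 + 0.50984 + 0.06644 + 0.50357 = 1.79120 bits

log₂(5) = 2.32193 bits

D_KL(P||U) = 2.32193 - 1.79120 = 0.53073 ≈ 0.5307 bits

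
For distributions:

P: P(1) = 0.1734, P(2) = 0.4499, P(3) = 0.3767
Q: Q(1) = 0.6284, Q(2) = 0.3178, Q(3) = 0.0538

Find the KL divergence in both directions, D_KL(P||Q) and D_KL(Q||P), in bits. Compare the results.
D_KL(P||Q) = 0.9612 bits, D_KL(Q||P) = 0.8569 bits. D_KL(P||Q) is larger than D_KL(Q||P) by 0.1043 bits; the two directions differ.

D_KL(P||Q) = Σ P(x) log₂(P(x)/Q(x))

Computing term by term:
  P(1)·log₂(P(1)/Q(1)) = 0.1734·log₂(0.1734/0.6284) = -0.32210
  P(2)·log₂(P(2)/Q(2)) = 0.4499·log₂(0.4499/0.3178) = 0.22562
  P(3)·log₂(P(3)/Q(3)) = 0.3767·log₂(0.3767/0.0538) = 1.05767

D_KL(P||Q) = -0.32210 + 0.22562 + 1.05767 = 0.96119 ≈ 0.9612 bits

D_KL(Q||P) = Σ Q(x) log₂(Q(x)/P(x))

Computing term by term:
  Q(1)·log₂(Q(1)/P(1)) = 0.6284·log₂(0.6284/0.1734) = 1.16730
  Q(2)·log₂(Q(2)/P(2)) = 0.3178·log₂(0.3178/0.4499) = -0.15937
  Q(3)·log₂(Q(3)/P(3)) = 0.0538·log₂(0.0538/0.3767) = -0.15106

D_KL(Q||P) = 1.16730 - 0.15937 - 0.15106 = 0.85687 ≈ 0.8569 bits

These are NOT equal (difference: 0.1043 bits). KL divergence is asymmetric: D_KL(P||Q) ≠ D_KL(Q||P) in general.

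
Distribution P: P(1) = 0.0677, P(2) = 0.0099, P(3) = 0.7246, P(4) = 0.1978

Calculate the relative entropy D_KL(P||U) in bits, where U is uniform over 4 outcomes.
0.8719 bits

U(i) = 1/4 for all i

D_KL(P||U) = Σ P(x) log₂(P(x) / (1/4))
           = Σ P(x) log₂(P(x)) + log₂(4)
           = log₂(4) - H(P)

H(P) = -Σ P(x) log₂(P(x)):
  -P(1)·log₂(P(1)) = -(0.0677)·log₂(0.0677) = 0.26299
  -P(2)·log₂(P(2)) = -(0.0099)·log₂(0.0099) = 0.06592
  -P(3)·log₂(P(3)) = -(0.7246)·log₂(0.7246) = 0.33675
  -P(4)·log₂(P(4)) = -(0.1978)·log₂(0.1978) = 0.46243
H(P) = 0.26299 + 0.06592 + 0.33675 + 0.46243 = 1.12809 bits

log₂(4) = 2.00000 bits

D_KL(P||U) = 2.00000 - 1.12809 = 0.87191 ≈ 0.8719 bits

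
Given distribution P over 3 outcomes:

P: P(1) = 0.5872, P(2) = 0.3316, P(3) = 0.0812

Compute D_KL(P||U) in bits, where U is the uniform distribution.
0.3117 bits

U(i) = 1/3 for all i

D_KL(P||U) = Σ P(x) log₂(P(x) / (1/3))
           = Σ P(x) log₂(P(x)) + log₂(3)
           = log₂(3) - H(P)

H(P) = -Σ P(x) log₂(P(x)):
  -P(1)·log₂(P(1)) = -(0.5872)·log₂(0.5872) = 0.45101
  -P(2)·log₂(P(2)) = -(0.3316)·log₂(0.3316) = 0.52807
  -P(3)·log₂(P(3)) = -(0.0812)·log₂(0.0812) = 0.29414
H(P) = 0.45101 + 0.52807 + 0.29414 = 1.27322 bits

log₂(3) = 1.58496 bits

D_KL(P||U) = 1.58496 - 1.27322 = 0.31174 ≈ 0.3117 bits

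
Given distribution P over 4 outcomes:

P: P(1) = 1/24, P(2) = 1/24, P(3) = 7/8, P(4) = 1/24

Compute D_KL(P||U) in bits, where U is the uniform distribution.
1.2583 bits

U(i) = 1/4 for all i

D_KL(P||U) = Σ P(x) log₂(P(x) / (1/4))
           = Σ P(x) log₂(P(x)) + log₂(4)
           = log₂(4) - H(P)

H(P) = -Σ P(x) log₂(P(x)):
  -P(1)·log₂(P(1)) = -(1/24)·log₂(1/24) = 0.19104
  -P(2)·log₂(P(2)) = -(1/24)·log₂(1/24) = 0.19104
  -P(3)·log₂(P(3)) = -(7/8)·log₂(7/8) = 0.16856
  -P(4)·log₂(P(4)) = -(1/24)·log₂(1/24) = 0.19104
H(P) = 0.19104 + 0.19104 + 0.16856 + 0.19104 = 0.74168 bits

log₂(4) = 2.00000 bits

D_KL(P||U) = 2.00000 - 0.74168 = 1.25832 ≈ 1.2583 bits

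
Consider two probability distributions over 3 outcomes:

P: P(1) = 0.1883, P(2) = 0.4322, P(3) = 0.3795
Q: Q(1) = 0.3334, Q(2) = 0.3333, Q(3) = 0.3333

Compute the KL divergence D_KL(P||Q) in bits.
0.0779 bits

D_KL(P||Q) = Σ P(x) log₂(P(x)/Q(x))

Computing term by term:
  P(1)·log₂(P(1)/Q(1)) = 0.1883·log₂(0.1883/0.3334) = -0.15520
  P(2)·log₂(P(2)/Q(2)) = 0.4322·log₂(0.4322/0.3333) = 0.16202
  P(3)·log₂(P(3)/Q(3)) = 0.3795·log₂(0.3795/0.3333) = 0.07107

D_KL(P||Q) = -0.15520 + 0.16202 + 0.07107 = 0.07789 ≈ 0.0779 bits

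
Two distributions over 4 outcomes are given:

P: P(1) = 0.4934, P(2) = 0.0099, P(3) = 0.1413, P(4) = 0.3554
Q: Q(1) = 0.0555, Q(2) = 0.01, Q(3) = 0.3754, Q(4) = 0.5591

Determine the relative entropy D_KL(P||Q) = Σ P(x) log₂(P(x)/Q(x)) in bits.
1.1237 bits

D_KL(P||Q) = Σ P(x) log₂(P(x)/Q(x))

Computing term by term:
  P(1)·log₂(P(1)/Q(1)) = 0.4934·log₂(0.4934/0.0555) = 1.55529
  P(2)·log₂(P(2)/Q(2)) = 0.0099·log₂(0.0099/0.01) = -0.00014
  P(3)·log₂(P(3)/Q(3)) = 0.1413·log₂(0.1413/0.3754) = -0.19919
  P(4)·log₂(P(4)/Q(4)) = 0.3554·log₂(0.3554/0.5591) = -0.23231

D_KL(P||Q) = 1.55529 - 0.00014 - 0.19919 - 0.23231 = 1.12365 ≈ 1.1237 bits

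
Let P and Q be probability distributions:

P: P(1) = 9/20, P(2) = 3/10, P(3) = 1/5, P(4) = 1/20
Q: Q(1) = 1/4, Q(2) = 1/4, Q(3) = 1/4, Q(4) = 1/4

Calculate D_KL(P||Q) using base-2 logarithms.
0.2800 bits

D_KL(P||Q) = Σ P(x) log₂(P(x)/Q(x))

Computing term by term:
  P(1)·log₂(P(1)/Q(1)) = (9/20)·log₂((9/20)/(1/4)) = 0.38160
  P(2)·log₂(P(2)/Q(2)) = (3/10)·log₂((3/10)/(1/4)) = 0.07891
  P(3)·log₂(P(3)/Q(3)) = (1/5)·log₂((1/5)/(1/4)) = -0.06439
  P(4)·log₂(P(4)/Q(4)) = (1/20)·log₂((1/20)/(1/4)) = -0.11610

D_KL(P||Q) = 0.38160 + 0.07891 - 0.06439 - 0.11610 = 0.28002 ≈ 0.2800 bits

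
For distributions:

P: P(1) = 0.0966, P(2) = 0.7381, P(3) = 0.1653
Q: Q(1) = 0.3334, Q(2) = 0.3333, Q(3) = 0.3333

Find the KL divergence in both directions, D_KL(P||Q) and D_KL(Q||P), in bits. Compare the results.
D_KL(P||Q) = 0.5067 bits, D_KL(Q||P) = 0.5508 bits. D_KL(Q||P) is larger than D_KL(P||Q) by 0.0441 bits; the two directions differ.

D_KL(P||Q) = Σ P(x) log₂(P(x)/Q(x))

Computing term by term:
  P(1)·log₂(P(1)/Q(1)) = 0.0966·log₂(0.0966/0.3334) = -0.17264
  P(2)·log₂(P(2)/Q(2)) = 0.7381·log₂(0.7381/0.3333) = 0.84660
  P(3)·log₂(P(3)/Q(3)) = 0.1653·log₂(0.1653/0.3333) = -0.16724

D_KL(P||Q) = -0.17264 + 0.84660 - 0.16724 = 0.50672 ≈ 0.5067 bits

D_KL(Q||P) = Σ Q(x) log₂(Q(x)/P(x))

Computing term by term:
  Q(1)·log₂(Q(1)/P(1)) = 0.3334·log₂(0.3334/0.0966) = 0.59584
  Q(2)·log₂(Q(2)/P(2)) = 0.3333·log₂(0.3333/0.7381) = -0.38229
  Q(3)·log₂(Q(3)/P(3)) = 0.3333·log₂(0.3333/0.1653) = 0.33721

D_KL(Q||P) = 0.59584 - 0.38229 + 0.33721 = 0.55076 ≈ 0.5508 bits

These are NOT equal (difference: 0.0441 bits). KL divergence is asymmetric: D_KL(P||Q) ≠ D_KL(Q||P) in general.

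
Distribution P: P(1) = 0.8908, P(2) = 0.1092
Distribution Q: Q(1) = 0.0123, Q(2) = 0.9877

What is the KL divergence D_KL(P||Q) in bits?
5.1568 bits

D_KL(P||Q) = Σ P(x) log₂(P(x)/Q(x))

Computing term by term:
  P(1)·log₂(P(1)/Q(1)) = 0.8908·log₂(0.8908/0.0123) = 5.50369
  P(2)·log₂(P(2)/Q(2)) = 0.1092·log₂(0.1092/0.9877) = -0.34694

D_KL(P||Q) = 5.50369 - 0.34694 = 5.15675 ≈ 5.1568 bits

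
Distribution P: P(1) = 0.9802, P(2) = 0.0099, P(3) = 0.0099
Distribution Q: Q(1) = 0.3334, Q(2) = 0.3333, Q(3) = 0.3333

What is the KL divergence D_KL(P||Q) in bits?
1.4246 bits

D_KL(P||Q) = Σ P(x) log₂(P(x)/Q(x))

Computing term by term:
  P(1)·log₂(P(1)/Q(1)) = 0.9802·log₂(0.9802/0.3334) = 1.52502
  P(2)·log₂(P(2)/Q(2)) = 0.0099·log₂(0.0099/0.3333) = -0.05023
  P(3)·log₂(P(3)/Q(3)) = 0.0099·log₂(0.0099/0.3333) = -0.05023

D_KL(P||Q) = 1.52502 - 0.05023 - 0.05023 = 1.42456 ≈ 1.4246 bits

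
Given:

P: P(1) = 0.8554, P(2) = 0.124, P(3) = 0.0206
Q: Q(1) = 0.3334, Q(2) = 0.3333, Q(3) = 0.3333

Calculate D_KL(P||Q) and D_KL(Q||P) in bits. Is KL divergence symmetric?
D_KL(P||Q) = 0.9032 bits, D_KL(Q||P) = 1.3608 bits. No, KL divergence is not symmetric.

D_KL(P||Q) = Σ P(x) log₂(P(x)/Q(x))

Computing term by term:
  P(1)·log₂(P(1)/Q(1)) = 0.8554·log₂(0.8554/0.3334) = 1.16278
  P(2)·log₂(P(2)/Q(2)) = 0.124·log₂(0.124/0.3333) = -0.17688
  P(3)·log₂(P(3)/Q(3)) = 0.0206·log₂(0.0206/0.3333) = -0.08273

D_KL(P||Q) = 1.16278 - 0.17688 - 0.08273 = 0.90317 ≈ 0.9032 bits

D_KL(Q||P) = Σ Q(x) log₂(Q(x)/P(x))

Computing term by term:
  Q(1)·log₂(Q(1)/P(1)) = 0.3334·log₂(0.3334/0.8554) = -0.45321
  Q(2)·log₂(Q(2)/P(2)) = 0.3333·log₂(0.3333/0.124) = 0.47545
  Q(3)·log₂(Q(3)/P(3)) = 0.3333·log₂(0.3333/0.0206) = 1.33857

D_KL(Q||P) = -0.45321 + 0.47545 + 1.33857 = 1.36081 ≈ 1.3608 bits

These are NOT equal (difference: 0.4576 bits). KL divergence is asymmetric: D_KL(P||Q) ≠ D_KL(Q||P) in general.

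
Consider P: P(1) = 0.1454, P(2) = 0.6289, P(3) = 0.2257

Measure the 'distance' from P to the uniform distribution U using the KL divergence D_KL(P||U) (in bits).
0.2750 bits

U(i) = 1/3 for all i

D_KL(P||U) = Σ P(x) log₂(P(x) / (1/3))
           = Σ P(x) log₂(P(x)) + log₂(3)
           = log₂(3) - H(P)

H(P) = -Σ P(x) log₂(P(x)):
  -P(1)·log₂(P(1)) = -(0.1454)·log₂(0.1454) = 0.40449
  -P(2)·log₂(P(2)) = -(0.6289)·log₂(0.6289) = 0.42080
  -P(3)·log₂(P(3)) = -(0.2257)·log₂(0.2257) = 0.48470
H(P) = 0.40449 + 0.42080 + 0.48470 = 1.30999 bits

log₂(3) = 1.58496 bits

D_KL(P||U) = 1.58496 - 1.30999 = 0.27497 ≈ 0.2750 bits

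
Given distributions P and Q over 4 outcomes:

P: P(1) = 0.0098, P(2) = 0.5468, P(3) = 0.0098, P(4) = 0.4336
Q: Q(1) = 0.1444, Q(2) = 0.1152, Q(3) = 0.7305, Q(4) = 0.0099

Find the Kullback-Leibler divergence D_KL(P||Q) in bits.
3.4939 bits

D_KL(P||Q) = Σ P(x) log₂(P(x)/Q(x))

Computing term by term:
  P(1)·log₂(P(1)/Q(1)) = 0.0098·log₂(0.0098/0.1444) = -0.03804
  P(2)·log₂(P(2)/Q(2)) = 0.5468·log₂(0.5468/0.1152) = 1.22859
  P(3)·log₂(P(3)/Q(3)) = 0.0098·log₂(0.0098/0.7305) = -0.06096
  P(4)·log₂(P(4)/Q(4)) = 0.4336·log₂(0.4336/0.0099) = 2.36433

D_KL(P||Q) = -0.03804 + 1.22859 - 0.06096 + 2.36433 = 3.49392 ≈ 3.4939 bits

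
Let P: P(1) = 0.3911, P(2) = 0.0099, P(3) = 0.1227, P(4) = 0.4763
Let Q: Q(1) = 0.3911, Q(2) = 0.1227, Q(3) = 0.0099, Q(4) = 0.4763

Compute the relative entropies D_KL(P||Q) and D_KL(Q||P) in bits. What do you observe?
D_KL(P||Q) = 0.4096 bits, D_KL(Q||P) = 0.4096 bits. The two directions give the same value here, because Q is a self-inverse relabeling of P; in general KL divergence is asymmetric.

D_KL(P||Q) = Σ P(x) log₂(P(x)/Q(x))

Computing term by term:
  P(1)·log₂(P(1)/Q(1)) = 0.3911·log₂(0.3911/0.3911) = 0.00000
  P(2)·log₂(P(2)/Q(2)) = 0.0099·log₂(0.0099/0.1227) = -0.03595
  P(3)·log₂(P(3)/Q(3)) = 0.1227·log₂(0.1227/0.0099) = 0.44559
  P(4)·log₂(P(4)/Q(4)) = 0.4763·log₂(0.4763/0.4763) = 0.00000

D_KL(P||Q) = 0.00000 - 0.03595 + 0.44559 + 0.00000 = 0.40964 ≈ 0.4096 bits

D_KL(Q||P) = Σ Q(x) log₂(Q(x)/P(x))

Computing term by term:
  Q(1)·log₂(Q(1)/P(1)) = 0.3911·log₂(0.3911/0.3911) = 0.00000
  Q(2)·log₂(Q(2)/P(2)) = 0.1227·log₂(0.1227/0.0099) = 0.44559
  Q(3)·log₂(Q(3)/P(3)) = 0.0099·log₂(0.0099/0.1227) = -0.03595
  Q(4)·log₂(Q(4)/P(4)) = 0.4763·log₂(0.4763/0.4763) = 0.00000

D_KL(Q||P) = 0.00000 + 0.44559 - 0.03595 + 0.00000 = 0.40964 ≈ 0.4096 bits

These ARE equal here. Q is P with outcomes relabeled (Q(2) = P(3), Q(3) = P(2)) by a relabeling that is its own inverse, so the two sums contain exactly the same terms in a different order. This is a special case — KL divergence is not symmetric in general: D_KL(P||Q) ≠ D_KL(Q||P) for most P, Q.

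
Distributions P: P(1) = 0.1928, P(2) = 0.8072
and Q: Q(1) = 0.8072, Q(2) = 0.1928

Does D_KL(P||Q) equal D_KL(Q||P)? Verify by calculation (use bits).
D_KL(P||Q) = 1.2692 bits, D_KL(Q||P) = 1.2692 bits. Yes — for this pair D_KL(P||Q) = D_KL(Q||P).

D_KL(P||Q) = Σ P(x) log₂(P(x)/Q(x))

Computing term by term:
  P(1)·log₂(P(1)/Q(1)) = 0.1928·log₂(0.1928/0.8072) = -0.39829
  P(2)·log₂(P(2)/Q(2)) = 0.8072·log₂(0.8072/0.1928) = 1.66753

D_KL(P||Q) = -0.39829 + 1.66753 = 1.26924 ≈ 1.2692 bits

D_KL(Q||P) = Σ Q(x) log₂(Q(x)/P(x))

Computing term by term:
  Q(1)·log₂(Q(1)/P(1)) = 0.8072·log₂(0.8072/0.1928) = 1.66753
  Q(2)·log₂(Q(2)/P(2)) = 0.1928·log₂(0.1928/0.8072) = -0.39829

D_KL(Q||P) = 1.66753 - 0.39829 = 1.26924 ≈ 1.2692 bits

These ARE equal here. Q is P with outcomes relabeled (Q(1) = P(2), Q(2) = P(1)) by a relabeling that is its own inverse, so the two sums contain exactly the same terms in a different order. This is a special case — KL divergence is not symmetric in general: D_KL(P||Q) ≠ D_KL(Q||P) for most P, Q.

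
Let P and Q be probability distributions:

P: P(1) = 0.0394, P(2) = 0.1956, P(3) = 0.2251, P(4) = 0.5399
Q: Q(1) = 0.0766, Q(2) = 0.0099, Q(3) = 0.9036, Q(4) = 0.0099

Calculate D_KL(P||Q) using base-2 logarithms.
3.4675 bits

D_KL(P||Q) = Σ P(x) log₂(P(x)/Q(x))

Computing term by term:
  P(1)·log₂(P(1)/Q(1)) = 0.0394·log₂(0.0394/0.0766) = -0.03779
  P(2)·log₂(P(2)/Q(2)) = 0.1956·log₂(0.1956/0.0099) = 0.84193
  P(3)·log₂(P(3)/Q(3)) = 0.2251·log₂(0.2251/0.9036) = -0.45135
  P(4)·log₂(P(4)/Q(4)) = 0.5399·log₂(0.5399/0.0099) = 3.11475

D_KL(P||Q) = -0.03779 + 0.84193 - 0.45135 + 3.11475 = 3.46754 ≈ 3.4675 bits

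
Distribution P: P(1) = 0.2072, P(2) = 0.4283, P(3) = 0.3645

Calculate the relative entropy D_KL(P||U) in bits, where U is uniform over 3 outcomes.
0.0598 bits

U(i) = 1/3 for all i

D_KL(P||U) = Σ P(x) log₂(P(x) / (1/3))
           = Σ P(x) log₂(P(x)) + log₂(3)
           = log₂(3) - H(P)

H(P) = -Σ P(x) log₂(P(x)):
  -P(1)·log₂(P(1)) = -(0.2072)·log₂(0.2072) = 0.47053
  -P(2)·log₂(P(2)) = -(0.4283)·log₂(0.4283) = 0.52394
  -P(3)·log₂(P(3)) = -(0.3645)·log₂(0.3645) = 0.53072
H(P) = 0.47053 + 0.52394 + 0.53072 = 1.52519 bits

log₂(3) = 1.58496 bits

D_KL(P||U) = 1.58496 - 1.52519 = 0.05977 ≈ 0.0598 bits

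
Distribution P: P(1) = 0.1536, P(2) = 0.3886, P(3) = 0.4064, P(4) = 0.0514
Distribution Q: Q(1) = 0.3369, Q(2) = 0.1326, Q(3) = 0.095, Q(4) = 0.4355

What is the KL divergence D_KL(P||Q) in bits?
1.1225 bits

D_KL(P||Q) = Σ P(x) log₂(P(x)/Q(x))

Computing term by term:
  P(1)·log₂(P(1)/Q(1)) = 0.1536·log₂(0.1536/0.3369) = -0.17405
  P(2)·log₂(P(2)/Q(2)) = 0.3886·log₂(0.3886/0.1326) = 0.60280
  P(3)·log₂(P(3)/Q(3)) = 0.4064·log₂(0.4064/0.095) = 0.85218
  P(4)·log₂(P(4)/Q(4)) = 0.0514·log₂(0.0514/0.4355) = -0.15846

D_KL(P||Q) = -0.17405 + 0.60280 + 0.85218 - 0.15846 = 1.12247 ≈ 1.1225 bits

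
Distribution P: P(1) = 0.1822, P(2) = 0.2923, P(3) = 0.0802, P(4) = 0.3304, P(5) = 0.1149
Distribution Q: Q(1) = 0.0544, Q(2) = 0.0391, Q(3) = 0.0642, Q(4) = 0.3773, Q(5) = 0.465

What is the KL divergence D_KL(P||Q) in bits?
0.8968 bits

D_KL(P||Q) = Σ P(x) log₂(P(x)/Q(x))

Computing term by term:
  P(1)·log₂(P(1)/Q(1)) = 0.1822·log₂(0.1822/0.0544) = 0.31773
  P(2)·log₂(P(2)/Q(2)) = 0.2923·log₂(0.2923/0.0391) = 0.84832
  P(3)·log₂(P(3)/Q(3)) = 0.0802·log₂(0.0802/0.0642) = 0.02575
  P(4)·log₂(P(4)/Q(4)) = 0.3304·log₂(0.3304/0.3773) = -0.06327
  P(5)·log₂(P(5)/Q(5)) = 0.1149·log₂(0.1149/0.465) = -0.23174

D_KL(P||Q) = 0.31773 + 0.84832 + 0.02575 - 0.06327 - 0.23174 = 0.89679 ≈ 0.8968 bits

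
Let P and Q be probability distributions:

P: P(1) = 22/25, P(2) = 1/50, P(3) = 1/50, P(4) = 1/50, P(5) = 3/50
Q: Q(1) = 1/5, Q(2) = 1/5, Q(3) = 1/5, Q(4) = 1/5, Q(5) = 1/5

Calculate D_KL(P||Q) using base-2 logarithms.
1.5775 bits

D_KL(P||Q) = Σ P(x) log₂(P(x)/Q(x))

Computing term by term:
  P(1)·log₂(P(1)/Q(1)) = (22/25)·log₂((22/25)/(1/5)) = 1.88100
  P(2)·log₂(P(2)/Q(2)) = (1/50)·log₂((1/50)/(1/5)) = -0.06644
  P(3)·log₂(P(3)/Q(3)) = (1/50)·log₂((1/50)/(1/5)) = -0.06644
  P(4)·log₂(P(4)/Q(4)) = (1/50)·log₂((1/50)/(1/5)) = -0.06644
  P(5)·log₂(P(5)/Q(5)) = (3/50)·log₂((3/50)/(1/5)) = -0.10422

D_KL(P||Q) = 1.88100 - 0.06644 - 0.06644 - 0.06644 - 0.10422 = 1.57746 ≈ 1.5775 bits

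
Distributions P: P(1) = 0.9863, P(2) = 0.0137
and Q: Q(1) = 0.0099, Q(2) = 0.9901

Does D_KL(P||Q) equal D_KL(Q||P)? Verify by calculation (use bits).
D_KL(P||Q) = 6.4629 bits, D_KL(Q||P) = 6.0485 bits. No — D_KL(P||Q) ≠ D_KL(Q||P) for this pair.

D_KL(P||Q) = Σ P(x) log₂(P(x)/Q(x))

Computing term by term:
  P(1)·log₂(P(1)/Q(1)) = 0.9863·log₂(0.9863/0.0099) = 6.54751
  P(2)·log₂(P(2)/Q(2)) = 0.0137·log₂(0.0137/0.9901) = -0.08460

D_KL(P||Q) = 6.54751 - 0.08460 = 6.46291 ≈ 6.4629 bits

D_KL(Q||P) = Σ Q(x) log₂(Q(x)/P(x))

Computing term by term:
  Q(1)·log₂(Q(1)/P(1)) = 0.0099·log₂(0.0099/0.9863) = -0.06572
  Q(2)·log₂(Q(2)/P(2)) = 0.9901·log₂(0.9901/0.0137) = 6.11419

D_KL(Q||P) = -0.06572 + 6.11419 = 6.04847 ≈ 6.0485 bits

These are NOT equal (difference: 0.4144 bits). KL divergence is asymmetric: D_KL(P||Q) ≠ D_KL(Q||P) in general.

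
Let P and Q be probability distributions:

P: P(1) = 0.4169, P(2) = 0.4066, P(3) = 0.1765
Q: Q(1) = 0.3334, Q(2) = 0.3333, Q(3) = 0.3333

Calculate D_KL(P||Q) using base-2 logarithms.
0.0892 bits

D_KL(P||Q) = Σ P(x) log₂(P(x)/Q(x))

Computing term by term:
  P(1)·log₂(P(1)/Q(1)) = 0.4169·log₂(0.4169/0.3334) = 0.13443
  P(2)·log₂(P(2)/Q(2)) = 0.4066·log₂(0.4066/0.3333) = 0.11661
  P(3)·log₂(P(3)/Q(3)) = 0.1765·log₂(0.1765/0.3333) = -0.16188

D_KL(P||Q) = 0.13443 + 0.11661 - 0.16188 = 0.08916 ≈ 0.0892 bits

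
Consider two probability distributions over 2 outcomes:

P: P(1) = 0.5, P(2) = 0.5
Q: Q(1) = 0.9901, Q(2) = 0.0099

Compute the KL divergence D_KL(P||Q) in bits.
2.3364 bits

D_KL(P||Q) = Σ P(x) log₂(P(x)/Q(x))

Computing term by term:
  P(1)·log₂(P(1)/Q(1)) = 0.5·log₂(0.5/0.9901) = -0.49282
  P(2)·log₂(P(2)/Q(2)) = 0.5·log₂(0.5/0.0099) = 2.82918

D_KL(P||Q) = -0.49282 + 2.82918 = 2.33636 ≈ 2.3364 bits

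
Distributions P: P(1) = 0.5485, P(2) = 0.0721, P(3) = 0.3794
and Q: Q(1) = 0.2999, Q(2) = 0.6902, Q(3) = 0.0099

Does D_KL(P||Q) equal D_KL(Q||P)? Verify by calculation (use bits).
D_KL(P||Q) = 2.2385 bits, D_KL(Q||P) = 1.9360 bits. No — D_KL(P||Q) ≠ D_KL(Q||P) for this pair.

D_KL(P||Q) = Σ P(x) log₂(P(x)/Q(x))

Computing term by term:
  P(1)·log₂(P(1)/Q(1)) = 0.5485·log₂(0.5485/0.2999) = 0.47775
  P(2)·log₂(P(2)/Q(2)) = 0.0721·log₂(0.0721/0.6902) = -0.23497
  P(3)·log₂(P(3)/Q(3)) = 0.3794·log₂(0.3794/0.0099) = 1.99570

D_KL(P||Q) = 0.47775 - 0.23497 + 1.99570 = 2.23848 ≈ 2.2385 bits

D_KL(Q||P) = Σ Q(x) log₂(Q(x)/P(x))

Computing term by term:
  Q(1)·log₂(Q(1)/P(1)) = 0.2999·log₂(0.2999/0.5485) = -0.26122
  Q(2)·log₂(Q(2)/P(2)) = 0.6902·log₂(0.6902/0.0721) = 2.24932
  Q(3)·log₂(Q(3)/P(3)) = 0.0099·log₂(0.0099/0.3794) = -0.05208

D_KL(Q||P) = -0.26122 + 2.24932 - 0.05208 = 1.93602 ≈ 1.9360 bits

These are NOT equal (difference: 0.3025 bits). KL divergence is asymmetric: D_KL(P||Q) ≠ D_KL(Q||P) in general.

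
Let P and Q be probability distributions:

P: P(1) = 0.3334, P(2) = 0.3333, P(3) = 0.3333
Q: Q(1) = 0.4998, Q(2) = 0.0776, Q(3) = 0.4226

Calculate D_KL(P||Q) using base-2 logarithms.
0.3919 bits

D_KL(P||Q) = Σ P(x) log₂(P(x)/Q(x))

Computing term by term:
  P(1)·log₂(P(1)/Q(1)) = 0.3334·log₂(0.3334/0.4998) = -0.19474
  P(2)·log₂(P(2)/Q(2)) = 0.3333·log₂(0.3333/0.0776) = 0.70083
  P(3)·log₂(P(3)/Q(3)) = 0.3333·log₂(0.3333/0.4226) = -0.11415

D_KL(P||Q) = -0.19474 + 0.70083 - 0.11415 = 0.39194 ≈ 0.3919 bits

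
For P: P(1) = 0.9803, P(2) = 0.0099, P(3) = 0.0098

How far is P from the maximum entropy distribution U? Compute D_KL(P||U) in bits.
1.4255 bits

U(i) = 1/3 for all i

D_KL(P||U) = Σ P(x) log₂(P(x) / (1/3))
           = Σ P(x) log₂(P(x)) + log₂(3)
           = log₂(3) - H(P)

H(P) = -Σ P(x) log₂(P(x)):
  -P(1)·log₂(P(1)) = -(0.9803)·log₂(0.9803) = 0.02814
  -P(2)·log₂(P(2)) = -(0.0099)·log₂(0.0099) = 0.06592
  -P(3)·log₂(P(3)) = -(0.0098)·log₂(0.0098) = 0.06540
H(P) = 0.02814 + 0.06592 + 0.06540 = 0.15946 bits

log₂(3) = 1.58496 bits

D_KL(P||U) = 1.58496 - 0.15946 = 1.42550 ≈ 1.4255 bits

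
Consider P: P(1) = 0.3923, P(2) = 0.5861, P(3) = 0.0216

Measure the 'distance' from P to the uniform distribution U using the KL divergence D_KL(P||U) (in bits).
0.4841 bits

U(i) = 1/3 for all i

D_KL(P||U) = Σ P(x) log₂(P(x) / (1/3))
           = Σ P(x) log₂(P(x)) + log₂(3)
           = log₂(3) - H(P)

H(P) = -Σ P(x) log₂(P(x)):
  -P(1)·log₂(P(1)) = -(0.3923)·log₂(0.3923) = 0.52959
  -P(2)·log₂(P(2)) = -(0.5861)·log₂(0.5861) = 0.45175
  -P(3)·log₂(P(3)) = -(0.0216)·log₂(0.0216) = 0.11951
H(P) = 0.52959 + 0.45175 + 0.11951 = 1.10085 bits

log₂(3) = 1.58496 bits

D_KL(P||U) = 1.58496 - 1.10085 = 0.48411 ≈ 0.4841 bits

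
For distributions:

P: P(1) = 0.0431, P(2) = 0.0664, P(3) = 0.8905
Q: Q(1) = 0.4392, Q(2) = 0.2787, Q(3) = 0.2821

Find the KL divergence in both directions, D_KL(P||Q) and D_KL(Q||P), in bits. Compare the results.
D_KL(P||Q) = 1.1951 bits, D_KL(Q||P) = 1.5799 bits. D_KL(Q||P) is larger than D_KL(P||Q) by 0.3848 bits; the two directions differ.

D_KL(P||Q) = Σ P(x) log₂(P(x)/Q(x))

Computing term by term:
  P(1)·log₂(P(1)/Q(1)) = 0.0431·log₂(0.0431/0.4392) = -0.14435
  P(2)·log₂(P(2)/Q(2)) = 0.0664·log₂(0.0664/0.2787) = -0.13741
  P(3)·log₂(P(3)/Q(3)) = 0.8905·log₂(0.8905/0.2821) = 1.47681

D_KL(P||Q) = -0.14435 - 0.13741 + 1.47681 = 1.19505 ≈ 1.1951 bits

D_KL(Q||P) = Σ Q(x) log₂(Q(x)/P(x))

Computing term by term:
  Q(1)·log₂(Q(1)/P(1)) = 0.4392·log₂(0.4392/0.0431) = 1.47093
  Q(2)·log₂(Q(2)/P(2)) = 0.2787·log₂(0.2787/0.0664) = 0.57676
  Q(3)·log₂(Q(3)/P(3)) = 0.2821·log₂(0.2821/0.8905) = -0.46784

D_KL(Q||P) = 1.47093 + 0.57676 - 0.46784 = 1.57985 ≈ 1.5799 bits

These are NOT equal (difference: 0.3848 bits). KL divergence is asymmetric: D_KL(P||Q) ≠ D_KL(Q||P) in general.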